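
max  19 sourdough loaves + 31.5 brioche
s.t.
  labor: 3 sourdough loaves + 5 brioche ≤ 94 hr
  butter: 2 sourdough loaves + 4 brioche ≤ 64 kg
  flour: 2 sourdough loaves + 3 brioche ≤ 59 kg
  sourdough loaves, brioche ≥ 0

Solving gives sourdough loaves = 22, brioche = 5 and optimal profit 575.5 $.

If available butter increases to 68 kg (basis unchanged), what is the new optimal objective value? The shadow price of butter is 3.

Δb = 4, so new z* = 575.5 + (3)·(4) = 575.5 + 12 = 587.5.

587.5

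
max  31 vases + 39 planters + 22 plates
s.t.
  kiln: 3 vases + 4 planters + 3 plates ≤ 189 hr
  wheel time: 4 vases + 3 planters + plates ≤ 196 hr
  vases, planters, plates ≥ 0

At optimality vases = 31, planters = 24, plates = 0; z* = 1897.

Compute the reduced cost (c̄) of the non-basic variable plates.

-6

Both kiln and wheel time are binding at x*.
The binding rows give the dual system: 3·y_kiln + 4·y_wheel time = 31 and 4·y_kiln + 3·y_wheel time = 39.
Solving: y_kiln = 9, y_wheel time = 1.
Reduced cost of plates: c₃ − yᵀa₃ = 22 − (9·3 + 1·1) = 22 − 28 = -6.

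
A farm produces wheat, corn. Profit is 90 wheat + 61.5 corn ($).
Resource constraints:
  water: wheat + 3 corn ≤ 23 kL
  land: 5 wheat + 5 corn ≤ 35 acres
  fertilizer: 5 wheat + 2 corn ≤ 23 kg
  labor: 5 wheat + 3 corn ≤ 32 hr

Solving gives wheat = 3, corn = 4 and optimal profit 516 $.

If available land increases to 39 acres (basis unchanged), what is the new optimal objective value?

Check each constraint at x*: water 15/23 (slack 8); land 35/35 (tight); fertilizer 23/23 (tight); labor 27/32 (slack 5).
By complementary slackness, y = 0 for the non-binding constraints.
Dual feasibility on the basic columns requires 5·y_land + 5·y_fertilizer = 90, 5·y_land + 2·y_fertilizer = 61.5.
→ y_land = 8.5 and y_fertilizer = 9.5.
Δz = y_land·Δb = 8.5 × (4) = 34, so new z* = 516 + 34 = 550.

550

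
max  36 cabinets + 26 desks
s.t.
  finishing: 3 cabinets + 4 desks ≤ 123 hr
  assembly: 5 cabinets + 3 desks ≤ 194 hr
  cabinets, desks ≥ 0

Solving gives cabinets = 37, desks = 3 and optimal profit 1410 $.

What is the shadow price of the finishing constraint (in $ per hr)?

Check each constraint at x*: finishing 123/123 (tight); assembly 194/194 (tight).
Dual feasibility on the basic columns requires 3·y_finishing + 5·y_assembly = 36, 4·y_finishing + 3·y_assembly = 26.
→ y_finishing = 2 and y_assembly = 6.
Shadow price of finishing = 2.

2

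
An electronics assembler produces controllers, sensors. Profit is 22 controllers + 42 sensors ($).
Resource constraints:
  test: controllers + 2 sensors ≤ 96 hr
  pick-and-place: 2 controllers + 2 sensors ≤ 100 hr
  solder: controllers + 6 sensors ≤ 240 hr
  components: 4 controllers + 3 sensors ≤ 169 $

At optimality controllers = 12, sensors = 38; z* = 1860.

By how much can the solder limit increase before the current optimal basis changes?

Binding constraints: pick-and-place, solder. The basis is B = [[2,2],[1,6]] with det 10.
Per unit increase in solder, x* moves by d = (-0.2, 0.2).
The basis stays optimal until test becomes binding; allowable increase = 40 hr.

40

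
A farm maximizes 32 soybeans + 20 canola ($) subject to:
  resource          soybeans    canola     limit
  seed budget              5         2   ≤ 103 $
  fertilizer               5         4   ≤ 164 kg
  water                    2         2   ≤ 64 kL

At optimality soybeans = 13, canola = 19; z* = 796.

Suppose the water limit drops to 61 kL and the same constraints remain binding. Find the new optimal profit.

At the optimum: seed budget uses 103 of 103 (binding); fertilizer uses 141 of 164 (slack = 23); water uses 64 of 64 (binding).
Slack constraints have shadow price 0 (complementary slackness).
Dual feasibility on the basic columns requires 5·y_seed budget + 2·y_water = 32, 2·y_seed budget + 2·y_water = 20.
→ y_seed budget = 4 and y_water = 6.
Δz = y_water·Δb = 6 × (-3) = -18, so new z* = 796 − 18 = 778.

778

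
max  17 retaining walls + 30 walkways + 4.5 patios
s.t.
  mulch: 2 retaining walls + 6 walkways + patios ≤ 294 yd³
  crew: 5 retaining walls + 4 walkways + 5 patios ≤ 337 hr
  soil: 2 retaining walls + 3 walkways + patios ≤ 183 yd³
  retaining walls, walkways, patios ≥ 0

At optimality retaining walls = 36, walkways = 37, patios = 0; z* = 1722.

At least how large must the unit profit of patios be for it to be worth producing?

8.5

Check each constraint at x*: mulch 294/294 (tight); crew 328/337 (slack 9); soil 183/183 (tight).
Slack constraints have shadow price 0 (complementary slackness).
From A_Bᵀ y = c: 2·y_mulch + 2·y_soil = 17; 6·y_mulch + 3·y_soil = 30.
→ y_mulch = 1.5 and y_soil = 7.
patios enters the basis when its profit ≥ yᵀa₃ = 1.5·1 + 7·1 = 8.5.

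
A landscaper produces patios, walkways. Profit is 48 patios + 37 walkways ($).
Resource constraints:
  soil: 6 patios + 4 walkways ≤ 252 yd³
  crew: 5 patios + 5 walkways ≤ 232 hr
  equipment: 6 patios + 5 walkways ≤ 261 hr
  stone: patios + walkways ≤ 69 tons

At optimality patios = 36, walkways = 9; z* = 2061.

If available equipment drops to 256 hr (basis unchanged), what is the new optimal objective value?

Check each constraint at x*: soil 252/252 (tight); crew 225/232 (slack 7); equipment 261/261 (tight); stone 45/69 (slack 24).
By complementary slackness, y = 0 for the non-binding constraints.
From A_Bᵀ y = c: 6·y_soil + 6·y_equipment = 48; 4·y_soil + 5·y_equipment = 37.
This yields shadow prices y_soil = 3, y_equipment = 5.
Δz = y_equipment·Δb = 5 × (-5) = -25, so new z* = 2061 − 25 = 2036.

2036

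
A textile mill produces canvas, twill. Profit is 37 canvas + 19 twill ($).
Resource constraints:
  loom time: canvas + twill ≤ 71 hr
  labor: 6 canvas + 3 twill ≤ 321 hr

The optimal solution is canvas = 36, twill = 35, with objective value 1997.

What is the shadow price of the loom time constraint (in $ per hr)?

1

Both loom time and labor are binding at x*.
Dual feasibility on the basic columns requires 1·y_loom time + 6·y_labor = 37, 1·y_loom time + 3·y_labor = 19.
Solving: y_loom time = 1, y_labor = 6.
Shadow price of loom time = 1.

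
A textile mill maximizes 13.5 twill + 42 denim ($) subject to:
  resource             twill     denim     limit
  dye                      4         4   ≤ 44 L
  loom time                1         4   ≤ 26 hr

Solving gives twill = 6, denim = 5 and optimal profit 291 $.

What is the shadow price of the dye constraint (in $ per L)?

1

Check each constraint at x*: dye 44/44 (tight); loom time 26/26 (tight).
Dual feasibility on the basic columns requires 4·y_dye + 1·y_loom time = 13.5, 4·y_dye + 4·y_loom time = 42.
This yields shadow prices y_dye = 1, y_loom time = 9.5.
Shadow price of dye = 1.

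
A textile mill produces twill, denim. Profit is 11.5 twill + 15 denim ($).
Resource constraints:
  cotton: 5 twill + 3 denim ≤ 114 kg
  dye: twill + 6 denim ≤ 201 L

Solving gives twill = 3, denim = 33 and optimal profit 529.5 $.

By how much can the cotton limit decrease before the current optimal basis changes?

Binding constraints: cotton, dye. The basis is B = [[5,3],[1,6]] with det 27.
Per unit decrease in cotton, x* moves by d = (-0.2222, 0.037).
The basis stays optimal until twill reaches 0; allowable decrease = 13.5 kg.

13.5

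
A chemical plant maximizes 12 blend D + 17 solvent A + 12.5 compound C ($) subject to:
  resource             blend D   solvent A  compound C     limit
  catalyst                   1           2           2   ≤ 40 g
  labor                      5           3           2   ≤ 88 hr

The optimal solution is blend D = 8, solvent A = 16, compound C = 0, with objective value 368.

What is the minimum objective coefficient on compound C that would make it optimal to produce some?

Both catalyst and labor are binding at x*.
The binding rows give the dual system: 1·y_catalyst + 5·y_labor = 12 and 2·y_catalyst + 3·y_labor = 17.
This yields shadow prices y_catalyst = 7, y_labor = 1.
compound C enters the basis when its profit ≥ yᵀa₃ = 7·2 + 1·2 = 16.

16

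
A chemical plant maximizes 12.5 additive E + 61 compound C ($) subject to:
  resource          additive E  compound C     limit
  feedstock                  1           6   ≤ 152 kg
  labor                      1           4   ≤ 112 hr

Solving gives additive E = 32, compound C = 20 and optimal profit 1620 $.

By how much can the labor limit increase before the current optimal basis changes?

Binding constraints: feedstock, labor. The basis is B = [[1,6],[1,4]] with det -2.
Per unit increase in labor, x* moves by d = (3, -0.5).
The basis stays optimal until compound C reaches 0; allowable increase = 40 hr.

40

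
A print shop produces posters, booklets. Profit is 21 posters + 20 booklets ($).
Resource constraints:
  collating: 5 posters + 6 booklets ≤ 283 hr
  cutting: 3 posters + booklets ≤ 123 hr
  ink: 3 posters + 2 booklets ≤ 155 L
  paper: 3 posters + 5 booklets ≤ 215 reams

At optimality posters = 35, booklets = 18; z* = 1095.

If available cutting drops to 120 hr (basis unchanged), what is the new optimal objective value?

1089

Check each constraint at x*: collating 283/283 (tight); cutting 123/123 (tight); ink 141/155 (slack 14); paper 195/215 (slack 20).
By complementary slackness, y = 0 for the non-binding constraints.
The binding rows give the dual system: 5·y_collating + 3·y_cutting = 21 and 6·y_collating + 1·y_cutting = 20.
→ y_collating = 3 and y_cutting = 2.
Δz = y_cutting·Δb = 2 × (-3) = -6, so new z* = 1095 − 6 = 1089.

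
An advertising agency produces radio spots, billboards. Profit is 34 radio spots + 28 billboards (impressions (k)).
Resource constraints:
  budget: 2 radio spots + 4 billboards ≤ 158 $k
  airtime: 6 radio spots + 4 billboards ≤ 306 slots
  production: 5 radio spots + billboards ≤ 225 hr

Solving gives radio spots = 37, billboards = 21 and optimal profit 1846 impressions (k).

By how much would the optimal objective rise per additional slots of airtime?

Check each constraint at x*: budget 158/158 (tight); airtime 306/306 (tight); production 206/225 (slack 19).
Slack constraints have shadow price 0 (complementary slackness).
Dual feasibility on the basic columns requires 2·y_budget + 6·y_airtime = 34, 4·y_budget + 4·y_airtime = 28.
This yields shadow prices y_budget = 2, y_airtime = 5.
Shadow price of airtime = 5.

5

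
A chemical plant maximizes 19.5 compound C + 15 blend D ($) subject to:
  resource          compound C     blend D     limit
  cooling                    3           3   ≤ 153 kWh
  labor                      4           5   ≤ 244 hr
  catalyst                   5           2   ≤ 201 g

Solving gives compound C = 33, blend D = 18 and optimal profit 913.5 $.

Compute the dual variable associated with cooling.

4

Binding: cooling and catalyst. Non-binding: labor (22 unused).
Slack constraints have shadow price 0 (complementary slackness).
Dual feasibility on the basic columns requires 3·y_cooling + 5·y_catalyst = 19.5, 3·y_cooling + 2·y_catalyst = 15.
→ y_cooling = 4 and y_catalyst = 1.5.
Shadow price of cooling = 4.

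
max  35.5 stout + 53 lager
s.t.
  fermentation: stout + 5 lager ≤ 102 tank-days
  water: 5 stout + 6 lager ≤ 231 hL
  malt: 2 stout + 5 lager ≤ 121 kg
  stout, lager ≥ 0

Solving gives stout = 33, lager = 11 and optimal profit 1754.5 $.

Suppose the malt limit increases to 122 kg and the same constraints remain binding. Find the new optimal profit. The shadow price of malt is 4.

1758.5

Δb = 1, so new z* = 1754.5 + (4)·(1) = 1754.5 + 4 = 1758.5.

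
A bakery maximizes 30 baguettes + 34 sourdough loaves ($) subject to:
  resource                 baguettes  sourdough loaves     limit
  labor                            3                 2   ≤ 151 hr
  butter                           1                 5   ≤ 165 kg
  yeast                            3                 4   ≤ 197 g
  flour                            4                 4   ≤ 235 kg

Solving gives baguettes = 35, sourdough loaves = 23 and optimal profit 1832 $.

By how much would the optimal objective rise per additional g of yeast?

At the optimum: labor uses 151 of 151 (binding); butter uses 150 of 165 (slack = 15); yeast uses 197 of 197 (binding); flour uses 232 of 235 (slack = 3).
Slack constraints have shadow price 0 (complementary slackness).
From A_Bᵀ y = c: 3·y_labor + 3·y_yeast = 30; 2·y_labor + 4·y_yeast = 34.
This yields shadow prices y_labor = 3, y_yeast = 7.
Shadow price of yeast = 7.

7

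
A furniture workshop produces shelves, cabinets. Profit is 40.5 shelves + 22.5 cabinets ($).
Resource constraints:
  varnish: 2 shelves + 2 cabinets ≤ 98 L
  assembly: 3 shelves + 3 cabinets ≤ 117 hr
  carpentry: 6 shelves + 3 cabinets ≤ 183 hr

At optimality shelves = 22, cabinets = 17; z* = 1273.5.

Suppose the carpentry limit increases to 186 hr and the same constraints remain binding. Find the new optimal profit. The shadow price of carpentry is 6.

1291.5

Δb = 3, so new z* = 1273.5 + (6)·(3) = 1273.5 + 18 = 1291.5.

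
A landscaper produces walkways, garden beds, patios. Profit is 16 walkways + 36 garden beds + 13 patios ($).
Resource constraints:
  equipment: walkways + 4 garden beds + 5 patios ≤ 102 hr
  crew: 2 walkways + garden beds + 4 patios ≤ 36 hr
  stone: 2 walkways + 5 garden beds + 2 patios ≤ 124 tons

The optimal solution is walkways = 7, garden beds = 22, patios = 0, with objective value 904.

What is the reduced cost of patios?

-5

Binding: crew and stone. Non-binding: equipment (7 unused).
By complementary slackness, y = 0 for the non-binding constraint.
The binding rows give the dual system: 2·y_crew + 2·y_stone = 16 and 1·y_crew + 5·y_stone = 36.
This yields shadow prices y_crew = 1, y_stone = 7.
Reduced cost of patios: c₃ − yᵀa₃ = 13 − (1·4 + 7·2) = 13 − 18 = -5.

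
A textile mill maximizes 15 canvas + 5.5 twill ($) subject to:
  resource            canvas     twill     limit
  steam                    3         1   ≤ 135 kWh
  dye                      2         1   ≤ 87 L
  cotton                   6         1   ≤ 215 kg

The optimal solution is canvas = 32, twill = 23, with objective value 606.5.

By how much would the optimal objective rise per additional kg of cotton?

Check each constraint at x*: steam 119/135 (slack 16); dye 87/87 (tight); cotton 215/215 (tight).
By complementary slackness, y = 0 for the non-binding constraint.
From A_Bᵀ y = c: 2·y_dye + 6·y_cotton = 15; 1·y_dye + 1·y_cotton = 5.5.
This yields shadow prices y_dye = 4.5, y_cotton = 1.
Shadow price of cotton = 1.

1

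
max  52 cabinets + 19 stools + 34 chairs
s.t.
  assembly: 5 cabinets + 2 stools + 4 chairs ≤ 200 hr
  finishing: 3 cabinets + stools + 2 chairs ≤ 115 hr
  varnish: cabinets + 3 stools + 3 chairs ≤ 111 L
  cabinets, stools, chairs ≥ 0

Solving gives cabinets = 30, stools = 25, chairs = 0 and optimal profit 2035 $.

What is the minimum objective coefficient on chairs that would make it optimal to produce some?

Check each constraint at x*: assembly 200/200 (tight); finishing 115/115 (tight); varnish 105/111 (slack 6).
Slack constraints have shadow price 0 (complementary slackness).
From A_Bᵀ y = c: 5·y_assembly + 3·y_finishing = 52; 2·y_assembly + 1·y_finishing = 19.
→ y_assembly = 5 and y_finishing = 9.
chairs enters the basis when its profit ≥ yᵀa₃ = 5·4 + 9·2 = 38.

38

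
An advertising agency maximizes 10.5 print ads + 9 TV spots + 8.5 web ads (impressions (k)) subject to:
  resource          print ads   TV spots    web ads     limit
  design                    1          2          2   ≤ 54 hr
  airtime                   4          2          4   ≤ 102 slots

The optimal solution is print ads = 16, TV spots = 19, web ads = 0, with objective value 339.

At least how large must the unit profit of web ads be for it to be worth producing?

13

Check each constraint at x*: design 54/54 (tight); airtime 102/102 (tight).
The binding rows give the dual system: 1·y_design + 4·y_airtime = 10.5 and 2·y_design + 2·y_airtime = 9.
Solving: y_design = 2.5, y_airtime = 2.
web ads enters the basis when its profit ≥ yᵀa₃ = 2.5·2 + 2·4 = 13.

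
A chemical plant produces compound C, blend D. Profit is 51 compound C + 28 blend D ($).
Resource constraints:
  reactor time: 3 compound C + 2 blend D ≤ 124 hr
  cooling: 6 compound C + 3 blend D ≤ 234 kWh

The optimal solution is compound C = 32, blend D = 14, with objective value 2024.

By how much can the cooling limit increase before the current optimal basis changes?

14

Binding constraints: reactor time, cooling. The basis is B = [[3,2],[6,3]] with det -3.
Per unit increase in cooling, x* moves by d = (0.6667, -1).
The basis stays optimal until blend D reaches 0; allowable increase = 14 kWh.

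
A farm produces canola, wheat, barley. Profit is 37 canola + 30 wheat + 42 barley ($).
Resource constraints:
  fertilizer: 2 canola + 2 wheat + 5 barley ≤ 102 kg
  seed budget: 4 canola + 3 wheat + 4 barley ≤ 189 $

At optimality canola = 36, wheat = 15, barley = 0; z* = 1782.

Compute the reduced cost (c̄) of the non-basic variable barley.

Check each constraint at x*: fertilizer 102/102 (tight); seed budget 189/189 (tight).
From A_Bᵀ y = c: 2·y_fertilizer + 4·y_seed budget = 37; 2·y_fertilizer + 3·y_seed budget = 30.
This yields shadow prices y_fertilizer = 4.5, y_seed budget = 7.
Reduced cost of barley: c₃ − yᵀa₃ = 42 − (4.5·5 + 7·4) = 42 − 50.5 = -8.5.

-8.5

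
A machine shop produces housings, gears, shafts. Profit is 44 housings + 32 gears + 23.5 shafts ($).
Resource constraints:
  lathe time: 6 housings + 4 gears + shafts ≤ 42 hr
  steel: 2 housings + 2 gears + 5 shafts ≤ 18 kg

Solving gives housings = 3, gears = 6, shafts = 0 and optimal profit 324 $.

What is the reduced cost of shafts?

-2.5

At the optimum: lathe time uses 42 of 42 (binding); steel uses 18 of 18 (binding).
The binding rows give the dual system: 6·y_lathe time + 2·y_steel = 44 and 4·y_lathe time + 2·y_steel = 32.
Solving: y_lathe time = 6, y_steel = 4.
Reduced cost of shafts: c₃ − yᵀa₃ = 23.5 − (6·1 + 4·5) = 23.5 − 26 = -2.5.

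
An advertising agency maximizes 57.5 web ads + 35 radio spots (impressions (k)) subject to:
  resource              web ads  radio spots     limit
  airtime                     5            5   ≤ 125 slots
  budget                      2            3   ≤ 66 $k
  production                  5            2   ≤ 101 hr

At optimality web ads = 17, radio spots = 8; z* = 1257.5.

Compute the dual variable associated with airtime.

4

Binding: airtime and production. Non-binding: budget (8 unused).
By complementary slackness, y = 0 for the non-binding constraint.
From A_Bᵀ y = c: 5·y_airtime + 5·y_production = 57.5; 5·y_airtime + 2·y_production = 35.
This yields shadow prices y_airtime = 4, y_production = 7.5.
Shadow price of airtime = 4.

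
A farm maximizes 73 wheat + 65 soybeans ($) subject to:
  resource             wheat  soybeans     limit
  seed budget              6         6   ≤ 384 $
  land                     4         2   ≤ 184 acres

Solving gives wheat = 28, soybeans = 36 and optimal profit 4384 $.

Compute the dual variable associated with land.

4

Both seed budget and land are binding at x*.
From A_Bᵀ y = c: 6·y_seed budget + 4·y_land = 73; 6·y_seed budget + 2·y_land = 65.
Solving: y_seed budget = 9.5, y_land = 4.
Shadow price of land = 4.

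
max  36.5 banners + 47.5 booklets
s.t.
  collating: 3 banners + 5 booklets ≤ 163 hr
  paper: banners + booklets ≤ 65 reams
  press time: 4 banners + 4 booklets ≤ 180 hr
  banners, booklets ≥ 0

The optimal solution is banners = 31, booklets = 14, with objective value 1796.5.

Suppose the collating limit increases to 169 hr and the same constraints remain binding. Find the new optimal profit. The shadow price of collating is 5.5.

1829.5

Δb = 6, so new z* = 1796.5 + (5.5)·(6) = 1796.5 + 33 = 1829.5.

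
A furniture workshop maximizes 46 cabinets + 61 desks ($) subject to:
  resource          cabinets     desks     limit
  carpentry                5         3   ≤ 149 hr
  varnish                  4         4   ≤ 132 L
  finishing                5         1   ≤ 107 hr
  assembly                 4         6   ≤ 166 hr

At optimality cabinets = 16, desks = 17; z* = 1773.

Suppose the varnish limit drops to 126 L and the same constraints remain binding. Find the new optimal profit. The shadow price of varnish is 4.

Δb = -6, so new z* = 1773 + (4)·(-6) = 1773 − 24 = 1749.

1749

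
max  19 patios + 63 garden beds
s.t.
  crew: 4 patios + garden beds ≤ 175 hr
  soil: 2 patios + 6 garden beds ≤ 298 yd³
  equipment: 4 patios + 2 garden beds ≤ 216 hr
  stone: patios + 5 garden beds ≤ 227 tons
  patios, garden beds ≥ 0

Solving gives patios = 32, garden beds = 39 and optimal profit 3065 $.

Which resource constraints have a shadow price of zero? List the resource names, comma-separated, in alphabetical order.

crew, equipment

crew: 167/175 (slack 8)
soil: 298/298 (binding)
equipment: 206/216 (slack 10)
stone: 227/227 (binding)
By complementary slackness, a constraint with positive slack has shadow price 0 → crew, equipment.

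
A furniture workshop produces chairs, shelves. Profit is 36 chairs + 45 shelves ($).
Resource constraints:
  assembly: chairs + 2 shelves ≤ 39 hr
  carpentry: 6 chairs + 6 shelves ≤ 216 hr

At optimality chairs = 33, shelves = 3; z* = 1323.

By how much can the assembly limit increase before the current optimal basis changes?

33

Binding constraints: assembly, carpentry. The basis is B = [[1,2],[6,6]] with det -6.
Per unit increase in assembly, x* moves by d = (-1, 1).
The basis stays optimal until chairs reaches 0; allowable increase = 33 hr.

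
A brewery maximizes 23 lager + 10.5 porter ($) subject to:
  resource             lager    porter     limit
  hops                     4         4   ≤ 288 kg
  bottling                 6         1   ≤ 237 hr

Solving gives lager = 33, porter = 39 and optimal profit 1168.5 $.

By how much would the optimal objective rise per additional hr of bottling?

2.5

At the optimum: hops uses 288 of 288 (binding); bottling uses 237 of 237 (binding).
The binding rows give the dual system: 4·y_hops + 6·y_bottling = 23 and 4·y_hops + 1·y_bottling = 10.5.
This yields shadow prices y_hops = 2, y_bottling = 2.5.
Shadow price of bottling = 2.5.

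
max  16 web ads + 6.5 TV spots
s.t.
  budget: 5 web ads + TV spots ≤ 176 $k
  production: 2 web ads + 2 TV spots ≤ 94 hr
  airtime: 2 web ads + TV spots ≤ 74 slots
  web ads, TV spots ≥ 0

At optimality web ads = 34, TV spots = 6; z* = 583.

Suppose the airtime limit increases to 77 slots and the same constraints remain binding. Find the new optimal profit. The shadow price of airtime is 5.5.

599.5

Δb = 3, so new z* = 583 + (5.5)·(3) = 583 + 16.5 = 599.5.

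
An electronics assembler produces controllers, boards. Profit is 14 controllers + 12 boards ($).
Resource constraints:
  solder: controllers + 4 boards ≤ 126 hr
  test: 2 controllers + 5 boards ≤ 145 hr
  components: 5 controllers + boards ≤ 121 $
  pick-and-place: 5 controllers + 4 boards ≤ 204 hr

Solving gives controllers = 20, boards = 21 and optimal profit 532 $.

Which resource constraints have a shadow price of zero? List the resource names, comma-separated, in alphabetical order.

solder: 104/126 (slack 22)
test: 145/145 (binding)
components: 121/121 (binding)
pick-and-place: 184/204 (slack 20)
By complementary slackness, a constraint with positive slack has shadow price 0 → pick-and-place, solder.

pick-and-place, solder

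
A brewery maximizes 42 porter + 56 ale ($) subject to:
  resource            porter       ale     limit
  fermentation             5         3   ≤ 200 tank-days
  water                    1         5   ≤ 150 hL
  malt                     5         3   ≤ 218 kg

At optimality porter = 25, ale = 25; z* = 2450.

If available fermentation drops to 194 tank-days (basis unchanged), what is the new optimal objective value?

2408

At the optimum: fermentation uses 200 of 200 (binding); water uses 150 of 150 (binding); malt uses 200 of 218 (slack = 18).
Slack constraints have shadow price 0 (complementary slackness).
From A_Bᵀ y = c: 5·y_fermentation + 1·y_water = 42; 3·y_fermentation + 5·y_water = 56.
Solving: y_fermentation = 7, y_water = 7.
Δz = y_fermentation·Δb = 7 × (-6) = -42, so new z* = 2450 − 42 = 2408.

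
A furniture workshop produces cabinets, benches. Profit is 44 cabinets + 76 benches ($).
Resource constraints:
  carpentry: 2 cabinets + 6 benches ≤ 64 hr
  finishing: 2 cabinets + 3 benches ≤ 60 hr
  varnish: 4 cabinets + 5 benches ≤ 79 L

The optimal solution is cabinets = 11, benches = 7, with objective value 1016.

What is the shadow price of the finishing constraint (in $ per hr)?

0

Binding: carpentry and varnish. Non-binding: finishing (17 unused).
Since finishing is not tight, its dual is 0.
The binding rows give the dual system: 2·y_carpentry + 4·y_varnish = 44 and 6·y_carpentry + 5·y_varnish = 76.
Solving: y_carpentry = 6, y_varnish = 8.
Shadow price of finishing = 0.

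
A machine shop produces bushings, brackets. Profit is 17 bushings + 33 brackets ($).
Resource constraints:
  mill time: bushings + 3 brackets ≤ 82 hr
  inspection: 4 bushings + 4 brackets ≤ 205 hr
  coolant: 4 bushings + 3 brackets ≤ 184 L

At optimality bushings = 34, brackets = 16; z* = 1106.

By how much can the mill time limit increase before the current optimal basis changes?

Binding constraints: mill time, coolant. The basis is B = [[1,3],[4,3]] with det -9.
Per unit increase in mill time, x* moves by d = (-0.3333, 0.4444).
The basis stays optimal until inspection becomes binding; allowable increase = 11.25 hr.

11.25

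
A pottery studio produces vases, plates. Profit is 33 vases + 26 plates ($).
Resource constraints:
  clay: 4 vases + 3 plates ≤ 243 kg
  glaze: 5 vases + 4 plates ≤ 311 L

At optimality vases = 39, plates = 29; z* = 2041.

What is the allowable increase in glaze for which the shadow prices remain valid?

13

Binding constraints: clay, glaze. The basis is B = [[4,3],[5,4]] with det 1.
Per unit increase in glaze, x* moves by d = (-3, 4).
The basis stays optimal until vases reaches 0; allowable increase = 13 L.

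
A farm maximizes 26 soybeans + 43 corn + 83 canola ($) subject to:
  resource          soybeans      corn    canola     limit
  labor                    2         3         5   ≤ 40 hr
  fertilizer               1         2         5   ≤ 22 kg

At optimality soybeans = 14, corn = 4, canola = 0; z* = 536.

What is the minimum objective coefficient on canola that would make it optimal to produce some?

At the optimum: labor uses 40 of 40 (binding); fertilizer uses 22 of 22 (binding).
The binding rows give the dual system: 2·y_labor + 1·y_fertilizer = 26 and 3·y_labor + 2·y_fertilizer = 43.
Solving: y_labor = 9, y_fertilizer = 8.
canola enters the basis when its profit ≥ yᵀa₃ = 9·5 + 8·5 = 85.

85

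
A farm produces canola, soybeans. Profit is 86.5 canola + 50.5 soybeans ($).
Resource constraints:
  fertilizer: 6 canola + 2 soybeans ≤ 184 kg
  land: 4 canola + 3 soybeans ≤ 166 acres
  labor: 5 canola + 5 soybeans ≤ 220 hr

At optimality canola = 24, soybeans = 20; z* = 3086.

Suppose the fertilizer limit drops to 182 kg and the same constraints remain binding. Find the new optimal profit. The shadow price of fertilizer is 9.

3068

Δb = -2, so new z* = 3086 + (9)·(-2) = 3086 − 18 = 3068.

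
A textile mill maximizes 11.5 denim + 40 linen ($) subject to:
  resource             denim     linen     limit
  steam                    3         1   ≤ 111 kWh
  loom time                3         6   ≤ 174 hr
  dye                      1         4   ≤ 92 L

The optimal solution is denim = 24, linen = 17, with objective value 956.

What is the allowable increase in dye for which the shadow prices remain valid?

24

Binding constraints: loom time, dye. The basis is B = [[3,6],[1,4]] with det 6.
Per unit increase in dye, x* moves by d = (-1, 0.5).
The basis stays optimal until denim reaches 0; allowable increase = 24 L.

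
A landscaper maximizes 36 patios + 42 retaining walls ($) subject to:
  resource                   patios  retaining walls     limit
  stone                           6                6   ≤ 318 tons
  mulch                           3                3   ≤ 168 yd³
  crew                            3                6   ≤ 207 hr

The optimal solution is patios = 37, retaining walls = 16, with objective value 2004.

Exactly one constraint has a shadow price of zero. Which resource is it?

stone: 318/318 (binding)
mulch: 159/168 (slack 9)
crew: 207/207 (binding)
By complementary slackness, a constraint with positive slack has shadow price 0 → mulch.

mulch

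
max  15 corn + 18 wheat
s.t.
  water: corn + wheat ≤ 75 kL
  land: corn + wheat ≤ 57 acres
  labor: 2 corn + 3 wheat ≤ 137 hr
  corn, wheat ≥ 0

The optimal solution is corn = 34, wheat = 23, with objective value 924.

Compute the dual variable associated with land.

Binding: land and labor. Non-binding: water (18 unused).
Since water is not tight, its dual is 0.
The binding rows give the dual system: 1·y_land + 2·y_labor = 15 and 1·y_land + 3·y_labor = 18.
Solving: y_land = 9, y_labor = 3.
Shadow price of land = 9.

9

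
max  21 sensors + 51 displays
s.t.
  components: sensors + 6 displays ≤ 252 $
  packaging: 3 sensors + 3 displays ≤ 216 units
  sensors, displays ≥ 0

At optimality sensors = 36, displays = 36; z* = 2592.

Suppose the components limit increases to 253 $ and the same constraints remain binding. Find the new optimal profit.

At the optimum: components uses 252 of 252 (binding); packaging uses 216 of 216 (binding).
From A_Bᵀ y = c: 1·y_components + 3·y_packaging = 21; 6·y_components + 3·y_packaging = 51.
Solving: y_components = 6, y_packaging = 5.
Δz = y_components·Δb = 6 × (1) = 6, so new z* = 2592 + 6 = 2598.

2598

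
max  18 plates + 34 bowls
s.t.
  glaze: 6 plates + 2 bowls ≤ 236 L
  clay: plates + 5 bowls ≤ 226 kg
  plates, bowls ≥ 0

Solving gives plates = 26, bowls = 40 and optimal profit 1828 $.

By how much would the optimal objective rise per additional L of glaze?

2

At the optimum: glaze uses 236 of 236 (binding); clay uses 226 of 226 (binding).
Dual feasibility on the basic columns requires 6·y_glaze + 1·y_clay = 18, 2·y_glaze + 5·y_clay = 34.
→ y_glaze = 2 and y_clay = 6.
Shadow price of glaze = 2.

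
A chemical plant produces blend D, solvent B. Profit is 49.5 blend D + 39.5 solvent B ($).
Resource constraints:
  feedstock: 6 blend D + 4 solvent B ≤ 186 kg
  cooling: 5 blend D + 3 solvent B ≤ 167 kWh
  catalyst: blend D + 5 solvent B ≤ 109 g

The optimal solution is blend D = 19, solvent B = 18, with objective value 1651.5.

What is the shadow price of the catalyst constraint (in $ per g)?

Check each constraint at x*: feedstock 186/186 (tight); cooling 149/167 (slack 18); catalyst 109/109 (tight).
By complementary slackness, y = 0 for the non-binding constraint.
The binding rows give the dual system: 6·y_feedstock + 1·y_catalyst = 49.5 and 4·y_feedstock + 5·y_catalyst = 39.5.
Solving: y_feedstock = 8, y_catalyst = 1.5.
Shadow price of catalyst = 1.5.

1.5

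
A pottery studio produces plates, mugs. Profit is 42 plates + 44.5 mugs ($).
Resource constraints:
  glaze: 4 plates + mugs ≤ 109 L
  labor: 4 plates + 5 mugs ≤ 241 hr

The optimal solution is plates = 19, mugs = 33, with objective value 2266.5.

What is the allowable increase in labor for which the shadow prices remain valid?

Binding constraints: glaze, labor. The basis is B = [[4,1],[4,5]] with det 16.
Per unit increase in labor, x* moves by d = (-0.0625, 0.25).
The basis stays optimal until plates reaches 0; allowable increase = 304 hr.

304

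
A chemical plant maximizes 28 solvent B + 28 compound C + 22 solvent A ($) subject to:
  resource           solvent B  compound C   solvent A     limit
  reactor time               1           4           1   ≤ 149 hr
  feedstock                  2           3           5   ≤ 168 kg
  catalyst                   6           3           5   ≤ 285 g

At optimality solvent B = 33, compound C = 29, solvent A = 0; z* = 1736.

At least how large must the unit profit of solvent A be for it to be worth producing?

24

At the optimum: reactor time uses 149 of 149 (binding); feedstock uses 153 of 168 (slack = 15); catalyst uses 285 of 285 (binding).
Slack constraints have shadow price 0 (complementary slackness).
Dual feasibility on the basic columns requires 1·y_reactor time + 6·y_catalyst = 28, 4·y_reactor time + 3·y_catalyst = 28.
Solving: y_reactor time = 4, y_catalyst = 4.
solvent A enters the basis when its profit ≥ yᵀa₃ = 4·1 + 4·5 = 24.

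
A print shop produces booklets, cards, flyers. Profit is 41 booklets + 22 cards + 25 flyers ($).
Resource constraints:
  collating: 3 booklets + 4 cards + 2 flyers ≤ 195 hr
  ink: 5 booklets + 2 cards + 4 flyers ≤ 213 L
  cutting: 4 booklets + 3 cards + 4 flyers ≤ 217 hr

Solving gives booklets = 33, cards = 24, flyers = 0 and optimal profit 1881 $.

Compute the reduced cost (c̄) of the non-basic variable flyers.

-7

Check each constraint at x*: collating 195/195 (tight); ink 213/213 (tight); cutting 204/217 (slack 13).
Slack constraints have shadow price 0 (complementary slackness).
From A_Bᵀ y = c: 3·y_collating + 5·y_ink = 41; 4·y_collating + 2·y_ink = 22.
This yields shadow prices y_collating = 2, y_ink = 7.
Reduced cost of flyers: c₃ − yᵀa₃ = 25 − (2·2 + 7·4) = 25 − 32 = -7.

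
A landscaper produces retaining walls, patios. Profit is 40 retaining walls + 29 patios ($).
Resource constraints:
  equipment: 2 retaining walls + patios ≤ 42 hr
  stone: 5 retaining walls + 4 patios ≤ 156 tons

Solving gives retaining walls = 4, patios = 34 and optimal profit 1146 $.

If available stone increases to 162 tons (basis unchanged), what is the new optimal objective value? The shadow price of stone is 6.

1182

Δb = 6, so new z* = 1146 + (6)·(6) = 1146 + 36 = 1182.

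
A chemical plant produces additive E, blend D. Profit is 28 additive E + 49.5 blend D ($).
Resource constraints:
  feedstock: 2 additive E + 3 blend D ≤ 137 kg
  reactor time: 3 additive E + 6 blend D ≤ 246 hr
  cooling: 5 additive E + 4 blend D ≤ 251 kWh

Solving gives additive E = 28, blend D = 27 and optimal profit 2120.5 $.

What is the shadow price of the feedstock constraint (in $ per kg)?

6.5

At the optimum: feedstock uses 137 of 137 (binding); reactor time uses 246 of 246 (binding); cooling uses 248 of 251 (slack = 3).
Since cooling is not tight, its dual is 0.
The binding rows give the dual system: 2·y_feedstock + 3·y_reactor time = 28 and 3·y_feedstock + 6·y_reactor time = 49.5.
Solving: y_feedstock = 6.5, y_reactor time = 5.
Shadow price of feedstock = 6.5.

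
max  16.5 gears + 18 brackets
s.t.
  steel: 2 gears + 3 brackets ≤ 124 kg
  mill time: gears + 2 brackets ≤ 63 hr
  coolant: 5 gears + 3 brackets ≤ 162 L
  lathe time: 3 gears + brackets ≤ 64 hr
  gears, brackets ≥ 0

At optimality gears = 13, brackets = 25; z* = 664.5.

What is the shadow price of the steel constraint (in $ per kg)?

0

At the optimum: steel uses 101 of 124 (slack = 23); mill time uses 63 of 63 (binding); coolant uses 140 of 162 (slack = 22); lathe time uses 64 of 64 (binding).
By complementary slackness, y = 0 for the non-binding constraints.
Dual feasibility on the basic columns requires 1·y_mill time + 3·y_lathe time = 16.5, 2·y_mill time + 1·y_lathe time = 18.
→ y_mill time = 7.5 and y_lathe time = 3.
Shadow price of steel = 0.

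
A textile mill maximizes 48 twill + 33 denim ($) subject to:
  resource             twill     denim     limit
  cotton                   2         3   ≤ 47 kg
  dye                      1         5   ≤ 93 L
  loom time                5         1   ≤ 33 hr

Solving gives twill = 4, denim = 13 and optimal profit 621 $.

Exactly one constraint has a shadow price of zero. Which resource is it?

dye

cotton: 47/47 (binding)
dye: 69/93 (slack 24)
loom time: 33/33 (binding)
By complementary slackness, a constraint with positive slack has shadow price 0 → dye.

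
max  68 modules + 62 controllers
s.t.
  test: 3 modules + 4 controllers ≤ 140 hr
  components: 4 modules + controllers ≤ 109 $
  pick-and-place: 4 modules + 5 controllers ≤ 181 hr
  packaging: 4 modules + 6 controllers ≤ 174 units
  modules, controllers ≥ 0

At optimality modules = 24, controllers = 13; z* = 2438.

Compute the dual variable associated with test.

0

Binding: components and packaging. Non-binding: test (16 unused), pick-and-place (20 unused).
By complementary slackness, y = 0 for the non-binding constraints.
Dual feasibility on the basic columns requires 4·y_components + 4·y_packaging = 68, 1·y_components + 6·y_packaging = 62.
→ y_components = 8 and y_packaging = 9.
Shadow price of test = 0.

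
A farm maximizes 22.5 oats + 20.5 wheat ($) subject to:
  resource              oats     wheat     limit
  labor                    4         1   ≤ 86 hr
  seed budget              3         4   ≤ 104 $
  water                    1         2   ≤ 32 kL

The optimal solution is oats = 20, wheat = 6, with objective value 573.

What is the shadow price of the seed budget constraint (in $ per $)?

At the optimum: labor uses 86 of 86 (binding); seed budget uses 84 of 104 (slack = 20); water uses 32 of 32 (binding).
By complementary slackness, y = 0 for the non-binding constraint.
From A_Bᵀ y = c: 4·y_labor + 1·y_water = 22.5; 1·y_labor + 2·y_water = 20.5.
→ y_labor = 3.5 and y_water = 8.5.
Shadow price of seed budget = 0.

0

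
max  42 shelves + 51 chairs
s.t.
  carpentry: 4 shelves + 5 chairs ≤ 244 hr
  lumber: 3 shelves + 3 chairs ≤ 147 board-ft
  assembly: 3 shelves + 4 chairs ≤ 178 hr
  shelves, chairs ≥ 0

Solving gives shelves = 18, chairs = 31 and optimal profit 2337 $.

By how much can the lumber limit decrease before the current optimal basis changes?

Binding constraints: lumber, assembly. The basis is B = [[3,3],[3,4]] with det 3.
Per unit decrease in lumber, x* moves by d = (-1.3333, 1).
The basis stays optimal until shelves reaches 0; allowable decrease = 13.5 board-ft.

13.5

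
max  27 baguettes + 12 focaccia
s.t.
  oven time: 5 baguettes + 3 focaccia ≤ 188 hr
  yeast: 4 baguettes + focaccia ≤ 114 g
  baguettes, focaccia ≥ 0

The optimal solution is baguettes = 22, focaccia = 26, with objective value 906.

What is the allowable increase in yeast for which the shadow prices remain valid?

36.4

Binding constraints: oven time, yeast. The basis is B = [[5,3],[4,1]] with det -7.
Per unit increase in yeast, x* moves by d = (0.4286, -0.7143).
The basis stays optimal until focaccia reaches 0; allowable increase = 36.4 g.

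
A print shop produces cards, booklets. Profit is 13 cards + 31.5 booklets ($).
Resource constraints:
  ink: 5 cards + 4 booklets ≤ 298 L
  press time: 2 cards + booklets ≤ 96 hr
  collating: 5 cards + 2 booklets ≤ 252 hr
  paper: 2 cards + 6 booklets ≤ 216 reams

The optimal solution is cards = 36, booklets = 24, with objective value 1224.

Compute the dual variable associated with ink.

At the optimum: ink uses 276 of 298 (slack = 22); press time uses 96 of 96 (binding); collating uses 228 of 252 (slack = 24); paper uses 216 of 216 (binding).
Since ink, collating are not tight, their duals are 0.
Dual feasibility on the basic columns requires 2·y_press time + 2·y_paper = 13, 1·y_press time + 6·y_paper = 31.5.
Solving: y_press time = 1.5, y_paper = 5.
Shadow price of ink = 0.

0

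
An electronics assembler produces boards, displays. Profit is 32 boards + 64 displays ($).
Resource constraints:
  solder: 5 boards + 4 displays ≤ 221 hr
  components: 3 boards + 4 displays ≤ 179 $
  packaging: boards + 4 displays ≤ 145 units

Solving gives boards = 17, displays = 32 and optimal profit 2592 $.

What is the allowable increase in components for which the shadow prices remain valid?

4

Binding constraints: components, packaging. The basis is B = [[3,4],[1,4]] with det 8.
Per unit increase in components, x* moves by d = (0.5, -0.125).
The basis stays optimal until solder becomes binding; allowable increase = 4 $.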